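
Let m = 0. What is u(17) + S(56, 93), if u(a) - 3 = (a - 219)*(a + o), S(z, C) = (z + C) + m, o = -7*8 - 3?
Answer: 8636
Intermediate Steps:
o = -59 (o = -56 - 3 = -59)
S(z, C) = C + z (S(z, C) = (z + C) + 0 = (C + z) + 0 = C + z)
u(a) = 3 + (-219 + a)*(-59 + a) (u(a) = 3 + (a - 219)*(a - 59) = 3 + (-219 + a)*(-59 + a))
u(17) + S(56, 93) = (12924 + 17² - 278*17) + (93 + 56) = (12924 + 289 - 4726) + 149 = 8487 + 149 = 8636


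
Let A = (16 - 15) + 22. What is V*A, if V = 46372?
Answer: 1066556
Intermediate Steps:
A = 23 (A = 1 + 22 = 23)
V*A = 46372*23 = 1066556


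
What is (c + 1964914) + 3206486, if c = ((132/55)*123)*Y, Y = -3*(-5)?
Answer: 5175828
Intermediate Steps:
Y = 15
c = 4428 (c = ((132/55)*123)*15 = ((132*(1/55))*123)*15 = ((12/5)*123)*15 = (1476/5)*15 = 4428)
(c + 1964914) + 3206486 = (4428 + 1964914) + 3206486 = 1969342 + 3206486 = 5175828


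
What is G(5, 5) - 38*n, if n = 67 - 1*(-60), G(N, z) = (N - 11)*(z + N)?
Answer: -4886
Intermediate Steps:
G(N, z) = (-11 + N)*(N + z)
n = 127 (n = 67 + 60 = 127)
G(5, 5) - 38*n = (5² - 11*5 - 11*5 + 5*5) - 38*127 = (25 - 55 - 55 + 25) - 4826 = -60 - 4826 = -4886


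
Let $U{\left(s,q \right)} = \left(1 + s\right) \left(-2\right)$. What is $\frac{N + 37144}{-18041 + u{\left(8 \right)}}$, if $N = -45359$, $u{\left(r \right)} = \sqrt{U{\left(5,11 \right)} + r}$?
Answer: $\frac{29641363}{65095537} + \frac{3286 i}{65095537} \approx 0.45535 + 5.048 \cdot 10^{-5} i$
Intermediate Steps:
$U{\left(s,q \right)} = -2 - 2 s$
$u{\left(r \right)} = \sqrt{-12 + r}$ ($u{\left(r \right)} = \sqrt{\left(-2 - 10\right) + r} = \sqrt{-12 + r}$)
$\frac{N + 37144}{-18041 + u{\left(8 \right)}} = \frac{-45359 + 37144}{-18041 + \sqrt{-12 + 8}} = - \frac{8215}{-18041 + \sqrt{-4}} = - \frac{8215}{-18041 + 2 i} = - 8215 \frac{-18041 - 2 i}{325477685} = - \frac{1643 \left(-18041 - 2 i\right)}{65095537}$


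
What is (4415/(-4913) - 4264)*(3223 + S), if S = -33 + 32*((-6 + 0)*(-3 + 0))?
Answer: -78910681402/4913 ≈ -1.6062e+7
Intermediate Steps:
S = 543 (S = -33 + 32*(-6*(-3)) = -33 + 32*18 = -33 + 576 = 543)
(4415/(-4913) - 4264)*(3223 + S) = (4415/(-4913) - 4264)*(3223 + 543) = (4415*(-1/4913) - 4264)*3766 = (-4415/4913 - 4264)*3766 = -20953447/4913*3766 = -78910681402/4913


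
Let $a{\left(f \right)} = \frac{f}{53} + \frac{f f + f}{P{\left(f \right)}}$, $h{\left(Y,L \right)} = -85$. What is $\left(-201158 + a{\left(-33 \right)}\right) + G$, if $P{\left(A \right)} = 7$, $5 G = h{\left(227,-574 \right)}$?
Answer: $- \frac{74580188}{371} \approx -2.0102 \cdot 10^{5}$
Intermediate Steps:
$G = -17$ ($G = \frac{1}{5} \left(-85\right) = -17$)
$a{\left(f \right)} = \frac{f^{2}}{7} + \frac{60 f}{371}$ ($a{\left(f \right)} = \frac{f}{53} + \frac{f f + f}{7} = f \frac{1}{53} + \left(f^{2} + f\right) \frac{1}{7} = \frac{f}{53} + \left(f + f^{2}\right) \frac{1}{7} = \frac{f}{53} + \left(\frac{f}{7} + \frac{f^{2}}{7}\right) = \frac{f^{2}}{7} + \frac{60 f}{371}$)
$\left(-201158 + a{\left(-33 \right)}\right) + G = \left(-201158 + \frac{1}{371} \left(-33\right) \left(60 + 53 \left(-33\right)\right)\right) - 17 = \left(-201158 + \frac{1}{371} \left(-33\right) \left(60 - 1749\right)\right) - 17 = \left(-201158 + \frac{1}{371} \left(-33\right) \left(-1689\right)\right) - 17 = \left(-201158 + \frac{55737}{371}\right) - 17 = - \frac{74573881}{371} - 17 = - \frac{74580188}{371}$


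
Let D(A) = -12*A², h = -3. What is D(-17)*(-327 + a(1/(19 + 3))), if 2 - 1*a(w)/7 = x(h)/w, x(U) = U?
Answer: -516732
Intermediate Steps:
a(w) = 14 + 21/w (a(w) = 14 - (-21)/w = 14 + 21/w)
D(-17)*(-327 + a(1/(19 + 3))) = (-12*(-17)²)*(-327 + (14 + 21/(1/(19 + 3)))) = (-12*289)*(-327 + (14 + 21/(1/22))) = -3468*(-327 + (14 + 21/(1/22))) = -3468*(-327 + (14 + 21*22)) = -3468*(-327 + (14 + 462)) = -3468*(-327 + 476) = -3468*149 = -516732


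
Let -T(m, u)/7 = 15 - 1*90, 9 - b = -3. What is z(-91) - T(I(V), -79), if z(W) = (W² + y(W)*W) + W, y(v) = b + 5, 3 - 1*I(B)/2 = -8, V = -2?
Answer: 6118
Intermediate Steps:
b = 12 (b = 9 - 1*(-3) = 9 + 3 = 12)
I(B) = 22 (I(B) = 6 - 2*(-8) = 6 + 16 = 22)
T(m, u) = 525 (T(m, u) = -7*(15 - 1*90) = -7*(15 - 90) = -7*(-75) = 525)
y(v) = 17 (y(v) = 12 + 5 = 17)
z(W) = W² + 18*W (z(W) = (W² + 17*W) + W = W² + 18*W)
z(-91) - T(I(V), -79) = -91*(18 - 91) - 1*525 = -91*(-73) - 525 = 6643 - 525 = 6118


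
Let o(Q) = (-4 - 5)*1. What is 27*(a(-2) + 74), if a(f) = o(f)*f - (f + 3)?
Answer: 2457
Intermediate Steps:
o(Q) = -9 (o(Q) = -9*1 = -9)
a(f) = -3 - 10*f (a(f) = -9*f - (f + 3) = -9*f - (3 + f) = -9*f + (-3 - f) = -3 - 10*f)
27*(a(-2) + 74) = 27*((-3 - 10*(-2)) + 74) = 27*((-3 + 20) + 74) = 27*(17 + 74) = 27*91 = 2457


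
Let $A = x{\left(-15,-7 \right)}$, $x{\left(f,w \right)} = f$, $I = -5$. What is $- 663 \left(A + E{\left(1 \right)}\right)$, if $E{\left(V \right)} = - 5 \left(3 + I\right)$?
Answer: $3315$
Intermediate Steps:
$A = -15$
$E{\left(V \right)} = 10$ ($E{\left(V \right)} = - 5 \left(3 - 5\right) = \left(-5\right) \left(-2\right) = 10$)
$- 663 \left(A + E{\left(1 \right)}\right) = - 663 \left(-15 + 10\right) = \left(-663\right) \left(-5\right) = 3315$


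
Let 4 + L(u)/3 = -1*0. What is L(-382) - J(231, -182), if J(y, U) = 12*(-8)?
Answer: 84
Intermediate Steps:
L(u) = -12 (L(u) = -12 + 3*(-1*0) = -12 + 3*0 = -12 + 0 = -12)
J(y, U) = -96
L(-382) - J(231, -182) = -12 - 1*(-96) = -12 + 96 = 84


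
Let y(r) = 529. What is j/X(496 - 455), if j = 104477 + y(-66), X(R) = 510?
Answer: 17501/85 ≈ 205.89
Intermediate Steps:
j = 105006 (j = 104477 + 529 = 105006)
j/X(496 - 455) = 105006/510 = 105006*(1/510) = 17501/85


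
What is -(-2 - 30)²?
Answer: -1024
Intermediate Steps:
-(-2 - 30)² = -1*(-32)² = -1*1024 = -1024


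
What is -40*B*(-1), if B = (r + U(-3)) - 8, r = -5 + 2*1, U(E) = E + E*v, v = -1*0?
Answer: -560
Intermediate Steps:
v = 0
U(E) = E (U(E) = E + E*0 = E + 0 = E)
r = -3 (r = -5 + 2 = -3)
B = -14 (B = (-3 - 3) - 8 = -6 - 8 = -14)
-40*B*(-1) = -40*(-14)*(-1) = 560*(-1) = -560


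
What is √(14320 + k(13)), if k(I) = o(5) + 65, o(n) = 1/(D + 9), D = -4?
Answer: √359630/5 ≈ 119.94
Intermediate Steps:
o(n) = ⅕ (o(n) = 1/(-4 + 9) = 1/5 = ⅕)
k(I) = 326/5 (k(I) = ⅕ + 65 = 326/5)
√(14320 + k(13)) = √(14320 + 326/5) = √(71926/5) = √359630/5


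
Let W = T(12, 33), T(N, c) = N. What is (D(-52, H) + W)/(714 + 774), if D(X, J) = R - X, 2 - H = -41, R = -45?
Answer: 19/1488 ≈ 0.012769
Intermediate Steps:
H = 43 (H = 2 - 1*(-41) = 2 + 41 = 43)
W = 12
D(X, J) = -45 - X
(D(-52, H) + W)/(714 + 774) = ((-45 - 1*(-52)) + 12)/(714 + 774) = ((-45 + 52) + 12)/1488 = (7 + 12)*(1/1488) = 19*(1/1488) = 19/1488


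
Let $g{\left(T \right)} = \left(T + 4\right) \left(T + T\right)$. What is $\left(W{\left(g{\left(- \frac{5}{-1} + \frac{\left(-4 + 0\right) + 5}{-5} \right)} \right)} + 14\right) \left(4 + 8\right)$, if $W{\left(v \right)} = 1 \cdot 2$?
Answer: $192$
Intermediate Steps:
$g{\left(T \right)} = 2 T \left(4 + T\right)$ ($g{\left(T \right)} = \left(4 + T\right) 2 T = 2 T \left(4 + T\right)$)
$W{\left(v \right)} = 2$
$\left(W{\left(g{\left(- \frac{5}{-1} + \frac{\left(-4 + 0\right) + 5}{-5} \right)} \right)} + 14\right) \left(4 + 8\right) = \left(2 + 14\right) \left(4 + 8\right) = 16 \cdot 12 = 192$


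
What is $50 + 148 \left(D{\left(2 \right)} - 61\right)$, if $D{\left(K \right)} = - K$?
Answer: $-9274$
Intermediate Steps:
$50 + 148 \left(D{\left(2 \right)} - 61\right) = 50 + 148 \left(\left(-1\right) 2 - 61\right) = 50 + 148 \left(-2 - 61\right) = 50 + 148 \left(-63\right) = 50 - 9324 = -9274$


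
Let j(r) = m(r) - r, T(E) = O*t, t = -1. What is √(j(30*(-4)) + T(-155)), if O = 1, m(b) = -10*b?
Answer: √1319 ≈ 36.318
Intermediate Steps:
T(E) = -1 (T(E) = 1*(-1) = -1)
j(r) = -11*r (j(r) = -10*r - r = -11*r)
√(j(30*(-4)) + T(-155)) = √(-330*(-4) - 1) = √(-11*(-120) - 1) = √(1320 - 1) = √1319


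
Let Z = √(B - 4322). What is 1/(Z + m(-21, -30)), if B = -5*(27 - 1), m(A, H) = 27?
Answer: 9/1727 - 2*I*√1113/5181 ≈ 0.0052113 - 0.012878*I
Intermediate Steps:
B = -130 (B = -5*26 = -130)
Z = 2*I*√1113 (Z = √(-130 - 4322) = √(-4452) = 2*I*√1113 ≈ 66.723*I)
1/(Z + m(-21, -30)) = 1/(2*I*√1113 + 27) = 1/(27 + 2*I*√1113)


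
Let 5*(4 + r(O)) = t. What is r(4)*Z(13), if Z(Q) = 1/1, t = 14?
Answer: -6/5 ≈ -1.2000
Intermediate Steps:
r(O) = -6/5 (r(O) = -4 + (⅕)*14 = -4 + 14/5 = -6/5)
Z(Q) = 1
r(4)*Z(13) = -6/5*1 = -6/5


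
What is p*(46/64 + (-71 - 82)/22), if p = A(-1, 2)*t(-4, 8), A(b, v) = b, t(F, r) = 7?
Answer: 15365/352 ≈ 43.651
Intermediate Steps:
p = -7 (p = -1*7 = -7)
p*(46/64 + (-71 - 82)/22) = -7*(46/64 + (-71 - 82)/22) = -7*(46*(1/64) - 153*1/22) = -7*(23/32 - 153/22) = -7*(-2195/352) = 15365/352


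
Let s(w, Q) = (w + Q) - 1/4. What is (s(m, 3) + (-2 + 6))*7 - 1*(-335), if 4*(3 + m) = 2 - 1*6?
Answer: 1417/4 ≈ 354.25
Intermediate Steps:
m = -4 (m = -3 + (2 - 1*6)/4 = -3 + (2 - 6)/4 = -3 + (¼)*(-4) = -3 - 1 = -4)
s(w, Q) = -¼ + Q + w (s(w, Q) = (Q + w) - 1*¼ = (Q + w) - ¼ = -¼ + Q + w)
(s(m, 3) + (-2 + 6))*7 - 1*(-335) = ((-¼ + 3 - 4) + (-2 + 6))*7 - 1*(-335) = (-5/4 + 4)*7 + 335 = (11/4)*7 + 335 = 77/4 + 335 = 1417/4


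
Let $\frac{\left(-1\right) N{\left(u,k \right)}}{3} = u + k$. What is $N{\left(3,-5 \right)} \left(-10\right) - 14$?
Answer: $-74$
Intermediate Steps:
$N{\left(u,k \right)} = - 3 k - 3 u$ ($N{\left(u,k \right)} = - 3 \left(u + k\right) = - 3 \left(k + u\right) = - 3 k - 3 u$)
$N{\left(3,-5 \right)} \left(-10\right) - 14 = \left(\left(-3\right) \left(-5\right) - 9\right) \left(-10\right) - 14 = \left(15 - 9\right) \left(-10\right) - 14 = 6 \left(-10\right) - 14 = -60 - 14 = -74$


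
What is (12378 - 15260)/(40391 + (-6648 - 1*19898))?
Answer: -2882/13845 ≈ -0.20816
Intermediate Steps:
(12378 - 15260)/(40391 + (-6648 - 1*19898)) = -2882/(40391 + (-6648 - 19898)) = -2882/(40391 - 26546) = -2882/13845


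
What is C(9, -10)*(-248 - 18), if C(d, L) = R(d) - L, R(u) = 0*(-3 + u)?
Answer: -2660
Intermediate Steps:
R(u) = 0
C(d, L) = -L (C(d, L) = 0 - L = -L)
C(9, -10)*(-248 - 18) = (-1*(-10))*(-248 - 18) = 10*(-266) = -2660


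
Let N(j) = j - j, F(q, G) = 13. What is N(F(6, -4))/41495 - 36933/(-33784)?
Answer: 36933/33784 ≈ 1.0932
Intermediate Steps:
N(j) = 0
N(F(6, -4))/41495 - 36933/(-33784) = 0/41495 - 36933/(-33784) = 0*(1/41495) - 36933*(-1/33784) = 0 + 36933/33784 = 36933/33784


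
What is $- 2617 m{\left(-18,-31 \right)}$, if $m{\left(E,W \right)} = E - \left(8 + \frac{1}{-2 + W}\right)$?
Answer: $\frac{2242769}{33} \approx 67963.0$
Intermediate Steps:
$m{\left(E,W \right)} = -8 + E - \frac{1}{-2 + W}$ ($m{\left(E,W \right)} = E - \left(8 + \frac{1}{-2 + W}\right) = -8 + E - \frac{1}{-2 + W}$)
$- 2617 m{\left(-18,-31 \right)} = - 2617 \frac{15 - -248 - -36 - -558}{-2 - 31} = - 2617 \frac{15 + 248 + 36 + 558}{-33} = - 2617 \left(\left(- \frac{1}{33}\right) 857\right) = \left(-2617\right) \left(- \frac{857}{33}\right) = \frac{2242769}{33}$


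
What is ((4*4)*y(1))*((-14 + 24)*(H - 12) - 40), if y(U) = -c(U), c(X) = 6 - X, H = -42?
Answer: 46400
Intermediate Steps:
y(U) = -6 + U (y(U) = -(6 - U) = -6 + U)
((4*4)*y(1))*((-14 + 24)*(H - 12) - 40) = ((4*4)*(-6 + 1))*((-14 + 24)*(-42 - 12) - 40) = (16*(-5))*(10*(-54) - 40) = -80*(-540 - 40) = -80*(-580) = 46400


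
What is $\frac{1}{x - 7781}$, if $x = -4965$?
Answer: $- \frac{1}{12746} \approx -7.8456 \cdot 10^{-5}$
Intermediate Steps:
$\frac{1}{x - 7781} = \frac{1}{-4965 - 7781} = \frac{1}{-12746} = - \frac{1}{12746}$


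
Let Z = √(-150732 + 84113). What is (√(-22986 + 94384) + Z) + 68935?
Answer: 68935 + √71398 + I*√66619 ≈ 69202.0 + 258.11*I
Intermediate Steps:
Z = I*√66619 (Z = √(-66619) = I*√66619 ≈ 258.11*I)
(√(-22986 + 94384) + Z) + 68935 = (√(-22986 + 94384) + I*√66619) + 68935 = (√71398 + I*√66619) + 68935 = 68935 + √71398 + I*√66619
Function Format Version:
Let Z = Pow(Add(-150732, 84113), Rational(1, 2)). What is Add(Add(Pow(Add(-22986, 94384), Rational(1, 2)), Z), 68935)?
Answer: Add(68935, Pow(71398, Rational(1, 2)), Mul(I, Pow(66619, Rational(1, 2)))) ≈ Add(69202., Mul(258.11, I))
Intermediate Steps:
Z = Mul(I, Pow(66619, Rational(1, 2))) (Z = Pow(-66619, Rational(1, 2)) = Mul(I, Pow(66619, Rational(1, 2))) ≈ Mul(258.11, I))
Add(Add(Pow(Add(-22986, 94384), Rational(1, 2)), Z), 68935) = Add(Add(Pow(Add(-22986, 94384), Rational(1, 2)), Mul(I, Pow(66619, Rational(1, 2)))), 68935) = Add(Add(Pow(71398, Rational(1, 2)), Mul(I, Pow(66619, Rational(1, 2)))), 68935) = Add(68935, Pow(71398, Rational(1, 2)), Mul(I, Pow(66619, Rational(1, 2))))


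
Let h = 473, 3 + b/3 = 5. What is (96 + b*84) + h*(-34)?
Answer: -15482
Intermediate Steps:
b = 6 (b = -9 + 3*5 = -9 + 15 = 6)
(96 + b*84) + h*(-34) = (96 + 6*84) + 473*(-34) = (96 + 504) - 16082 = 600 - 16082 = -15482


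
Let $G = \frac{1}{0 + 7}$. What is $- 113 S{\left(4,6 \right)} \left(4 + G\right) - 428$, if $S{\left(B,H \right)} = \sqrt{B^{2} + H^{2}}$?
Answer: $-428 - \frac{6554 \sqrt{13}}{7} \approx -3803.8$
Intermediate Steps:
$G = \frac{1}{7} \approx 0.14286$
$- 113 S{\left(4,6 \right)} \left(4 + G\right) - 428 = - 113 \sqrt{4^{2} + 6^{2}} \left(4 + \frac{1}{7}\right) - 428 = - 113 \sqrt{16 + 36} \cdot \frac{29}{7} - 428 = - 113 \sqrt{52} \cdot \frac{29}{7} - 428 = - 113 \cdot 2 \sqrt{13} \cdot \frac{29}{7} - 428 = - 113 \frac{58 \sqrt{13}}{7} - 428 = - \frac{6554 \sqrt{13}}{7} - 428 = -428 - \frac{6554 \sqrt{13}}{7}$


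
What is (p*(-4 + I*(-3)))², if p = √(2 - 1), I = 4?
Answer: 256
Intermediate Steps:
p = 1 (p = √1 = 1)
(p*(-4 + I*(-3)))² = (1*(-4 + 4*(-3)))² = (1*(-4 - 12))² = (1*(-16))² = (-16)² = 256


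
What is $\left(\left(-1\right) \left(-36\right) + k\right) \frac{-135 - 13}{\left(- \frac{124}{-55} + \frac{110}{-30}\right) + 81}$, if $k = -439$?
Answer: $\frac{2460315}{3283} \approx 749.41$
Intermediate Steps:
$\left(\left(-1\right) \left(-36\right) + k\right) \frac{-135 - 13}{\left(- \frac{124}{-55} + \frac{110}{-30}\right) + 81} = \left(\left(-1\right) \left(-36\right) - 439\right) \frac{-135 - 13}{\left(- \frac{124}{-55} + \frac{110}{-30}\right) + 81} = \left(36 - 439\right) \left(- \frac{148}{\left(\left(-124\right) \left(- \frac{1}{55}\right) + 110 \left(- \frac{1}{30}\right)\right) + 81}\right) = - 403 \left(- \frac{148}{\left(\frac{124}{55} - \frac{11}{3}\right) + 81}\right) = - 403 \left(- \frac{148}{- \frac{233}{165} + 81}\right) = - 403 \left(- \frac{148}{\frac{13132}{165}}\right) = - 403 \left(\left(-148\right) \frac{165}{13132}\right) = \left(-403\right) \left(- \frac{6105}{3283}\right) = \frac{2460315}{3283}$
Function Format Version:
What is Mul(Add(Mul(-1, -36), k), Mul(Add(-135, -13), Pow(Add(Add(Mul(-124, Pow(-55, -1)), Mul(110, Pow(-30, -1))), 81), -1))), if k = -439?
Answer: Rational(2460315, 3283) ≈ 749.41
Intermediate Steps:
Mul(Add(Mul(-1, -36), k), Mul(Add(-135, -13), Pow(Add(Add(Mul(-124, Pow(-55, -1)), Mul(110, Pow(-30, -1))), 81), -1))) = Mul(Add(Mul(-1, -36), -439), Mul(Add(-135, -13), Pow(Add(Add(Mul(-124, Pow(-55, -1)), Mul(110, Pow(-30, -1))), 81), -1))) = Mul(Add(36, -439), Mul(-148, Pow(Add(Add(Mul(-124, Rational(-1, 55)), Mul(110, Rational(-1, 30))), 81), -1))) = Mul(-403, Mul(-148, Pow(Add(Add(Rational(124, 55), Rational(-11, 3)), 81), -1))) = Mul(-403, Mul(-148, Pow(Add(Rational(-233, 165), 81), -1))) = Mul(-403, Mul(-148, Pow(Rational(13132, 165), -1))) = Mul(-403, Mul(-148, Rational(165, 13132))) = Mul(-403, Rational(-6105, 3283)) = Rational(2460315, 3283)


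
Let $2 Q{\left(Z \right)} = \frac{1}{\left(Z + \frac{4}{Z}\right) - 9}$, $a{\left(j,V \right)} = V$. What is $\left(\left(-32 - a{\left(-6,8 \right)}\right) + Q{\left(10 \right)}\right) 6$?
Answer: $- \frac{1665}{7} \approx -237.86$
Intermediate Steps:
$Q{\left(Z \right)} = \frac{1}{2 \left(-9 + Z + \frac{4}{Z}\right)}$ ($Q{\left(Z \right)} = \frac{1}{2 \left(\left(Z + \frac{4}{Z}\right) - 9\right)} = \frac{1}{2 \left(-9 + Z + \frac{4}{Z}\right)}$)
$\left(\left(-32 - a{\left(-6,8 \right)}\right) + Q{\left(10 \right)}\right) 6 = \left(\left(-32 - 8\right) + \frac{1}{2} \cdot 10 \frac{1}{4 + 10^{2} - 90}\right) 6 = \left(\left(-32 - 8\right) + \frac{1}{2} \cdot 10 \frac{1}{4 + 100 - 90}\right) 6 = \left(-40 + \frac{1}{2} \cdot 10 \cdot \frac{1}{14}\right) 6 = \left(-40 + \frac{5}{14}\right) 6 = \left(- \frac{555}{14}\right) 6 = - \frac{1665}{7}$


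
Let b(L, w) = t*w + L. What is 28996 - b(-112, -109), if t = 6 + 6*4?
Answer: 32378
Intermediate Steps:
t = 30 (t = 6 + 24 = 30)
b(L, w) = L + 30*w (b(L, w) = 30*w + L = L + 30*w)
28996 - b(-112, -109) = 28996 - (-112 + 30*(-109)) = 28996 - (-112 - 3270) = 28996 - 1*(-3382) = 28996 + 3382 = 32378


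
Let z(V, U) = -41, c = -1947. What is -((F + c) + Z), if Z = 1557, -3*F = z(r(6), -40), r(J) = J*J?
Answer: 1129/3 ≈ 376.33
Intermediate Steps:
r(J) = J**2
F = 41/3 (F = -1/3*(-41) = 41/3 ≈ 13.667)
-((F + c) + Z) = -((41/3 - 1947) + 1557) = -(-5800/3 + 1557) = -1*(-1129/3) = 1129/3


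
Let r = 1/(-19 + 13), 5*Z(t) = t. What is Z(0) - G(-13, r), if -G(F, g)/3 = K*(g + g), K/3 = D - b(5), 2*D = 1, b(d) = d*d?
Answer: 147/2 ≈ 73.500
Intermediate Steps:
Z(t) = t/5
b(d) = d²
D = ½ (D = (½)*1 = ½ ≈ 0.50000)
r = -⅙ (r = 1/(-6) = -⅙ ≈ -0.16667)
K = -147/2 (K = 3*(½ - 1*5²) = 3*(½ - 1*25) = 3*(½ - 25) = 3*(-49/2) = -147/2 ≈ -73.500)
G(F, g) = 441*g (G(F, g) = -(-441)*(g + g)/2 = -(-441)*2*g/2 = -(-441)*g = 441*g)
Z(0) - G(-13, r) = (⅕)*0 - 441*(-1)/6 = 0 - 1*(-147/2) = 0 + 147/2 = 147/2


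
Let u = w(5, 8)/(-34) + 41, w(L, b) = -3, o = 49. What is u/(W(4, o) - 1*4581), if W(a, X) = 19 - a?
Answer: -1397/155244 ≈ -0.0089987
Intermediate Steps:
u = 1397/34 (u = -3/(-34) + 41 = -3*(-1/34) + 41 = 3/34 + 41 = 1397/34 ≈ 41.088)
u/(W(4, o) - 1*4581) = 1397/(34*((19 - 1*4) - 1*4581)) = 1397/(34*((19 - 4) - 4581)) = 1397/(34*(15 - 4581)) = (1397/34)/(-4566) = (1397/34)*(-1/4566) = -1397/155244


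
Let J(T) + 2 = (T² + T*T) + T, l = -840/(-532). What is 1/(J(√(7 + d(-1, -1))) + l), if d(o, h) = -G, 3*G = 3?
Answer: 2090/23117 - 361*√6/46234 ≈ 0.071284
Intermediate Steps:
G = 1 (G = (⅓)*3 = 1)
l = 30/19 (l = -840*(-1/532) = 30/19 ≈ 1.5789)
d(o, h) = -1 (d(o, h) = -1*1 = -1)
J(T) = -2 + T + 2*T² (J(T) = -2 + ((T² + T*T) + T) = -2 + ((T² + T²) + T) = -2 + (2*T² + T) = -2 + (T + 2*T²) = -2 + T + 2*T²)
1/(J(√(7 + d(-1, -1))) + l) = 1/((-2 + √(7 - 1) + 2*(√(7 - 1))²) + 30/19) = 1/((-2 + √6 + 2*(√6)²) + 30/19) = 1/((-2 + √6 + 2*6) + 30/19) = 1/((-2 + √6 + 12) + 30/19) = 1/((10 + √6) + 30/19) = 1/(220/19 + √6)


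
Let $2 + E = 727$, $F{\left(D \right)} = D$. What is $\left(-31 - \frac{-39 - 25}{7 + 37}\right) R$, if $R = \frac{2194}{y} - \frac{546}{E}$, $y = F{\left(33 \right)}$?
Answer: $- \frac{20444216}{10527} \approx -1942.1$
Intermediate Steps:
$y = 33$
$E = 725$ ($E = -2 + 727 = 725$)
$R = \frac{1572632}{23925}$ ($R = \frac{2194}{33} - \frac{546}{725} = \frac{1572632}{23925} \approx 65.732$)
$\left(-31 - \frac{-39 - 25}{7 + 37}\right) R = \left(-31 - \frac{-39 - 25}{7 + 37}\right) \frac{1572632}{23925} = \left(-31 - - \frac{64}{44}\right) \frac{1572632}{23925} = \left(-31 - \left(-64\right) \frac{1}{44}\right) \frac{1572632}{23925} = \left(-31 - - \frac{16}{11}\right) \frac{1572632}{23925} = \left(-31 + \frac{16}{11}\right) \frac{1572632}{23925} = \left(- \frac{325}{11}\right) \frac{1572632}{23925} = - \frac{20444216}{10527}$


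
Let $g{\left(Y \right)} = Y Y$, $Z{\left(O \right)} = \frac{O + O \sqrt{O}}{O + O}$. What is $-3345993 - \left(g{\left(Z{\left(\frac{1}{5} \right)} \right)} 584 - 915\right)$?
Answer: $- \frac{16726266}{5} - \frac{292 \sqrt{5}}{5} \approx -3.3454 \cdot 10^{6}$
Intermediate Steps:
$Z{\left(O \right)} = \frac{O + O^{\frac{3}{2}}}{2 O}$
$g{\left(Y \right)} = Y^{2}$
$-3345993 - \left(g{\left(Z{\left(\frac{1}{5} \right)} \right)} 584 - 915\right) = -3345993 - \left(\left(\frac{1}{2} + \frac{\sqrt{\frac{1}{5}}}{2}\right)^{2} \cdot 584 - 915\right) = -3345993 - \left(\left(\frac{1}{2} + \frac{1}{2 \sqrt{5}}\right)^{2} \cdot 584 - 915\right) = -3345993 - \left(\left(\frac{1}{2} + \frac{\frac{1}{5} \sqrt{5}}{2}\right)^{2} \cdot 584 - 915\right) = -3345993 - \left(\left(\frac{1}{2} + \frac{\sqrt{5}}{10}\right)^{2} \cdot 584 - 915\right) = -3345993 - \left(584 \left(\frac{1}{2} + \frac{\sqrt{5}}{10}\right)^{2} - 915\right) = -3345993 - \left(-915 + 584 \left(\frac{1}{2} + \frac{\sqrt{5}}{10}\right)^{2}\right) = -3345993 + \left(915 - 584 \left(\frac{1}{2} + \frac{\sqrt{5}}{10}\right)^{2}\right) = -3345078 - 584 \left(\frac{1}{2} + \frac{\sqrt{5}}{10}\right)^{2}$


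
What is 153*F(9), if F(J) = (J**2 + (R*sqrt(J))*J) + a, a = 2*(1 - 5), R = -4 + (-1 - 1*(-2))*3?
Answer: 7038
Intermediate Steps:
R = -1 (R = -4 + (-1 + 2)*3 = -4 + 1*3 = -4 + 3 = -1)
a = -8 (a = 2*(-4) = -8)
F(J) = -8 + J**2 - J**(3/2) (F(J) = (J**2 + (-sqrt(J))*J) - 8 = (J**2 - J**(3/2)) - 8 = -8 + J**2 - J**(3/2))
153*F(9) = 153*(-8 + 9**2 - 9**(3/2)) = 153*(-8 + 81 - 1*27) = 153*(-8 + 81 - 27) = 153*46 = 7038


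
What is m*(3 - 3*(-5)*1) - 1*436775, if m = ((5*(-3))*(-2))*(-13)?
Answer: -443795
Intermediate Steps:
m = -390 (m = -15*(-2)*(-13) = 30*(-13) = -390)
m*(3 - 3*(-5)*1) - 1*436775 = -390*(3 - 3*(-5)*1) - 1*436775 = -390*(3 + 15*1) - 436775 = -390*(3 + 15) - 436775 = -390*18 - 436775 = -7020 - 436775 = -443795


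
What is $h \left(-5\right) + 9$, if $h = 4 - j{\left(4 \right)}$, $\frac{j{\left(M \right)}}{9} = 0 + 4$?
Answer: $169$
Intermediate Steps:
$j{\left(M \right)} = 36$ ($j{\left(M \right)} = 9 \left(0 + 4\right) = 9 \cdot 4 = 36$)
$h = -32$ ($h = 4 - 36 = -32$)
$h \left(-5\right) + 9 = \left(-32\right) \left(-5\right) + 9 = 160 + 9 = 169$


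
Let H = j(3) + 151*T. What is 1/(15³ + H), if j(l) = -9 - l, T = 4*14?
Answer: 1/11819 ≈ 8.4609e-5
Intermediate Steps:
T = 56
H = 8444 (H = (-9 - 1*3) + 151*56 = (-9 - 3) + 8456 = -12 + 8456 = 8444)
1/(15³ + H) = 1/(15³ + 8444) = 1/(3375 + 8444) = 1/11819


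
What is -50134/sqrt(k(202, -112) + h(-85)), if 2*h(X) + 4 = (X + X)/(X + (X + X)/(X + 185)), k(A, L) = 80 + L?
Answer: 25067*I*sqrt(21471)/421 ≈ 8724.6*I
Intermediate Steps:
h(X) = -2 + X/(X + 2*X/(185 + X)) (h(X) = -2 + ((X + X)/(X + (X + X)/(X + 185)))/2 = -2 + ((2*X)/(X + (2*X)/(185 + X)))/2 = -2 + ((2*X)/(X + 2*X/(185 + X)))/2 = -2 + (2*X/(X + 2*X/(185 + X)))/2 = -2 + X/(X + 2*X/(185 + X)))
-50134/sqrt(k(202, -112) + h(-85)) = -50134/sqrt((80 - 112) + (-189 - 1*(-85))/(187 - 85)) = -50134/sqrt(-32 + (-189 + 85)/102) = -50134/sqrt(-32 + (1/102)*(-104)) = -50134/sqrt(-32 - 52/51) = -50134*(-I*sqrt(21471)/842) = -(-25067)*I*sqrt(21471)/421 = 25067*I*sqrt(21471)/421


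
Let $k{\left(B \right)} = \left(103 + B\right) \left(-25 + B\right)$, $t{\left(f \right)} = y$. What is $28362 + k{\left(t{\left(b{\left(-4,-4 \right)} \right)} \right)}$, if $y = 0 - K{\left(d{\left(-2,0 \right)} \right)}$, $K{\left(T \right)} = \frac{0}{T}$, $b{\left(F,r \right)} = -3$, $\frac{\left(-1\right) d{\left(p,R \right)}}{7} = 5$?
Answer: $25787$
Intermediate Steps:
$d{\left(p,R \right)} = -35$ ($d{\left(p,R \right)} = \left(-7\right) 5 = -35$)
$K{\left(T \right)} = 0$
$y = 0$ ($y = 0 - 0 = 0 + 0 = 0$)
$t{\left(f \right)} = 0$
$k{\left(B \right)} = \left(-25 + B\right) \left(103 + B\right)$
$28362 + k{\left(t{\left(b{\left(-4,-4 \right)} \right)} \right)} = 28362 + \left(-2575 + 0^{2} + 78 \cdot 0\right) = 28362 + \left(-2575 + 0 + 0\right) = 28362 - 2575 = 25787$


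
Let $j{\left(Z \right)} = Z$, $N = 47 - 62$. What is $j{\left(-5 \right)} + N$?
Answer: $-20$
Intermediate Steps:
$N = -15$ ($N = 47 - 62 = -15$)
$j{\left(-5 \right)} + N = -5 - 15 = -20$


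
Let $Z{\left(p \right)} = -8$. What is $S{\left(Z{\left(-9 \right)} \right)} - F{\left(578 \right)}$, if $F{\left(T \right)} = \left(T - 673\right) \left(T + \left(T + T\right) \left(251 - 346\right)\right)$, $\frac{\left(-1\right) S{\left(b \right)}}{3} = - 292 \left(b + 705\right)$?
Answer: $-9767418$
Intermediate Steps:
$S{\left(b \right)} = 617580 + 876 b$ ($S{\left(b \right)} = - 3 \left(- 292 \left(b + 705\right)\right) = - 3 \left(- 292 \left(705 + b\right)\right) = - 3 \left(-205860 - 292 b\right) = 617580 + 876 b$)
$F{\left(T \right)} = - 189 T \left(-673 + T\right)$ ($F{\left(T \right)} = \left(-673 + T\right) \left(T + 2 T \left(-95\right)\right) = \left(-673 + T\right) \left(T - 190 T\right) = \left(-673 + T\right) \left(- 189 T\right) = - 189 T \left(-673 + T\right)$)
$S{\left(Z{\left(-9 \right)} \right)} - F{\left(578 \right)} = \left(617580 + 876 \left(-8\right)\right) - 189 \cdot 578 \left(673 - 578\right) = \left(617580 - 7008\right) - 189 \cdot 578 \left(673 - 578\right) = 610572 - 189 \cdot 578 \cdot 95 = 610572 - 10377990 = -9767418$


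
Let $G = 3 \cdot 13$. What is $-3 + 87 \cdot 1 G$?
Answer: $3390$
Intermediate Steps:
$G = 39$
$-3 + 87 \cdot 1 G = -3 + 87 \cdot 1 \cdot 39 = -3 + 87 \cdot 39 = -3 + 3393 = 3390$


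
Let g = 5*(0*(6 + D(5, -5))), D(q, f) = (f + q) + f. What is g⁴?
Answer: 0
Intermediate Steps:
D(q, f) = q + 2*f
g = 0 (g = 5*(0*(6 + (5 + 2*(-5)))) = 5*(0*(6 + (5 - 10))) = 5*(0*(6 - 5)) = 5*(0*1) = 5*0 = 0)
g⁴ = 0⁴ = 0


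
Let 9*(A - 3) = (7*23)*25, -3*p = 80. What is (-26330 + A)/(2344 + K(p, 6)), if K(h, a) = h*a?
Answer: -16637/1404 ≈ -11.850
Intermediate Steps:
p = -80/3 (p = -⅓*80 = -80/3 ≈ -26.667)
K(h, a) = a*h
A = 4052/9 (A = 3 + ((7*23)*25)/9 = 3 + (161*25)/9 = 3 + (⅑)*4025 = 3 + 4025/9 = 4052/9 ≈ 450.22)
(-26330 + A)/(2344 + K(p, 6)) = (-26330 + 4052/9)/(2344 + 6*(-80/3)) = -232918/(9*(2344 - 160)) = -232918/9/2184 = -232918/9*1/2184 = -16637/1404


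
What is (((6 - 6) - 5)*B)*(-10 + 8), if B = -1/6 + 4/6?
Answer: 5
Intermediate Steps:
B = ½ (B = -1*⅙ + 4*(⅙) = -⅙ + ⅔ = ½ ≈ 0.50000)
(((6 - 6) - 5)*B)*(-10 + 8) = (((6 - 6) - 5)*(½))*(-10 + 8) = ((0 - 5)*(½))*(-2) = -5*½*(-2) = -5/2*(-2) = 5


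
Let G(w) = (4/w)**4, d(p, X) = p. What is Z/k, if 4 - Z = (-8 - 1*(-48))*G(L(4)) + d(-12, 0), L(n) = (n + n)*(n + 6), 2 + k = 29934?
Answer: 63999/119728000 ≈ 0.00053454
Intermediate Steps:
k = 29932 (k = -2 + 29934 = 29932)
L(n) = 2*n*(6 + n) (L(n) = (2*n)*(6 + n) = 2*n*(6 + n))
G(w) = 256/w**4
Z = 63999/4000 (Z = 4 - ((-8 - 1*(-48))*(256/(2*4*(6 + 4))**4) - 12) = 4 - ((-8 + 48)*(256/(2*4*10)**4) - 12) = 4 - (40*(256/80**4) - 12) = 4 - (40*(256*(1/40960000)) - 12) = 4 - (40*(1/160000) - 12) = 4 - (1/4000 - 12) = 4 - 1*(-47999/4000) = 4 + 47999/4000 = 63999/4000 ≈ 16.000)
Z/k = (63999/4000)/29932 = (63999/4000)*(1/29932) = 63999/119728000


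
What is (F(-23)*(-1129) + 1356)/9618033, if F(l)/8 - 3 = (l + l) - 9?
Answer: 471020/9618033 ≈ 0.048973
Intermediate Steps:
F(l) = -48 + 16*l (F(l) = 24 + 8*((l + l) - 9) = 24 + 8*(2*l - 9) = 24 + 8*(-9 + 2*l) = 24 + (-72 + 16*l) = -48 + 16*l)
(F(-23)*(-1129) + 1356)/9618033 = ((-48 + 16*(-23))*(-1129) + 1356)/9618033 = ((-48 - 368)*(-1129) + 1356)*(1/9618033) = (-416*(-1129) + 1356)*(1/9618033) = (469664 + 1356)*(1/9618033) = 471020*(1/9618033) = 471020/9618033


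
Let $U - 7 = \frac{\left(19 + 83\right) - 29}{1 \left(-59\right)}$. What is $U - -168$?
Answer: $\frac{10252}{59} \approx 173.76$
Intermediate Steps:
$U = \frac{340}{59}$ ($U = 7 + \frac{\left(19 + 83\right) - 29}{1 \left(-59\right)} = 7 + \frac{102 - 29}{-59} = 7 + 73 \left(- \frac{1}{59}\right) = 7 - \frac{73}{59} = \frac{340}{59} \approx 5.7627$)
$U - -168 = \frac{340}{59} - -168 = \frac{340}{59} + 168 = \frac{10252}{59}$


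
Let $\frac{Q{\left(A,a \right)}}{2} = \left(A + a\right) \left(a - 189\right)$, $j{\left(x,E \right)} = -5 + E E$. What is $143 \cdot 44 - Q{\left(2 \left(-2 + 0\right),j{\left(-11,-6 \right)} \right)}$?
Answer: $14824$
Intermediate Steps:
$j{\left(x,E \right)} = -5 + E^{2}$
$Q{\left(A,a \right)} = 2 \left(-189 + a\right) \left(A + a\right)$ ($Q{\left(A,a \right)} = 2 \left(A + a\right) \left(a - 189\right) = 2 \left(A + a\right) \left(-189 + a\right) = 2 \left(-189 + a\right) \left(A + a\right)$)
$143 \cdot 44 - Q{\left(2 \left(-2 + 0\right),j{\left(-11,-6 \right)} \right)} = 143 \cdot 44 - \left(- 378 \cdot 2 \left(-2 + 0\right) - 378 \left(-5 + \left(-6\right)^{2}\right) + 2 \left(-5 + \left(-6\right)^{2}\right)^{2} + 2 \cdot 2 \left(-2 + 0\right) \left(-5 + \left(-6\right)^{2}\right)\right) = 6292 - \left(- 378 \cdot 2 \left(-2\right) - 378 \left(-5 + 36\right) + 2 \left(-5 + 36\right)^{2} + 2 \cdot 2 \left(-2\right) \left(-5 + 36\right)\right) = 6292 - \left(\left(-378\right) \left(-4\right) - 11718 + 2 \cdot 31^{2} + 2 \left(-4\right) 31\right) = 6292 - \left(1512 - 11718 + 2 \cdot 961 - 248\right) = 6292 - \left(1512 - 11718 + 1922 - 248\right) = 6292 - -8532 = 6292 + 8532 = 14824$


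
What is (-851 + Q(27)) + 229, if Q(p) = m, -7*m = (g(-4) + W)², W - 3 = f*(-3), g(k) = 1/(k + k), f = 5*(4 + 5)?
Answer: -199415/64 ≈ -3115.9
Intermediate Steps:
f = 45 (f = 5*9 = 45)
g(k) = 1/(2*k)
W = -132 (W = 3 + 45*(-3) = 3 - 135 = -132)
m = -159607/64 (m = -((½)/(-4) - 132)²/7 = -((½)*(-¼) - 132)²/7 = -(-⅛ - 132)²/7 = -(-1057/8)²/7 = -⅐*1117249/64 = -159607/64 ≈ -2493.9)
Q(p) = -159607/64
(-851 + Q(27)) + 229 = (-851 - 159607/64) + 229 = -214071/64 + 229 = -199415/64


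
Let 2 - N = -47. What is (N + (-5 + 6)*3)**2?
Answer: 2704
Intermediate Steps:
N = 49 (N = 2 - 1*(-47) = 2 + 47 = 49)
(N + (-5 + 6)*3)**2 = (49 + (-5 + 6)*3)**2 = (49 + 1*3)**2 = (49 + 3)**2 = 52**2 = 2704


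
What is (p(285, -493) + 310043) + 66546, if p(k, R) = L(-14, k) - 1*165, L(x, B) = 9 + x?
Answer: 376419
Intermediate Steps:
p(k, R) = -170 (p(k, R) = (9 - 14) - 1*165 = -5 - 165 = -170)
(p(285, -493) + 310043) + 66546 = (-170 + 310043) + 66546 = 309873 + 66546 = 376419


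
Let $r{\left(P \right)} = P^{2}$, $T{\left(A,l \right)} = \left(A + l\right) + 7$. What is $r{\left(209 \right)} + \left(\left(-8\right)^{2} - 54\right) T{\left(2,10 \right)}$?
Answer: $43871$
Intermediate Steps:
$T{\left(A,l \right)} = 7 + A + l$
$r{\left(209 \right)} + \left(\left(-8\right)^{2} - 54\right) T{\left(2,10 \right)} = 209^{2} + \left(\left(-8\right)^{2} - 54\right) \left(7 + 2 + 10\right) = 43681 + \left(64 - 54\right) 19 = 43681 + 10 \cdot 19 = 43681 + 190 = 43871$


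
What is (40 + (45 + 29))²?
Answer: 12996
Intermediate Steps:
(40 + (45 + 29))² = (40 + 74)² = 114² = 12996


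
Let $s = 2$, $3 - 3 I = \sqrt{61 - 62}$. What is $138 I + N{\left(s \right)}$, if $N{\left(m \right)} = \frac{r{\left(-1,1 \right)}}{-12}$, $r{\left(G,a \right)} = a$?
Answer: $\frac{1655}{12} - 46 i \approx 137.92 - 46.0 i$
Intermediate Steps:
$I = 1 - \frac{i}{3}$ ($I = 1 - \frac{\sqrt{61 - 62}}{3} = 1 - \frac{\sqrt{-1}}{3} = 1 - \frac{i}{3} \approx 1.0 - 0.33333 i$)
$N{\left(m \right)} = - \frac{1}{12}$ ($N{\left(m \right)} = 1 \frac{1}{-12} = 1 \left(- \frac{1}{12}\right) = - \frac{1}{12}$)
$138 I + N{\left(s \right)} = 138 \left(1 - \frac{i}{3}\right) - \frac{1}{12} = \left(138 - 46 i\right) - \frac{1}{12} = \frac{1655}{12} - 46 i$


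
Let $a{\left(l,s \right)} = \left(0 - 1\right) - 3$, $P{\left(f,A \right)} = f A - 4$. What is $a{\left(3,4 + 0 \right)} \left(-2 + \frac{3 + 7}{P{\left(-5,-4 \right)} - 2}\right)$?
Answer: $\frac{36}{7} \approx 5.1429$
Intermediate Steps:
$P{\left(f,A \right)} = -4 + A f$ ($P{\left(f,A \right)} = A f - 4 = -4 + A f$)
$a{\left(l,s \right)} = -4$ ($a{\left(l,s \right)} = -1 - 3 = -4$)
$a{\left(3,4 + 0 \right)} \left(-2 + \frac{3 + 7}{P{\left(-5,-4 \right)} - 2}\right) = - 4 \left(-2 + \frac{3 + 7}{\left(-4 - -20\right) - 2}\right) = - 4 \left(-2 + \frac{10}{\left(-4 + 20\right) - 2}\right) = - 4 \left(-2 + \frac{10}{16 - 2}\right) = - 4 \left(-2 + \frac{10}{14}\right) = - 4 \left(-2 + 10 \cdot \frac{1}{14}\right) = - 4 \left(-2 + \frac{5}{7}\right) = \left(-4\right) \left(- \frac{9}{7}\right) = \frac{36}{7}$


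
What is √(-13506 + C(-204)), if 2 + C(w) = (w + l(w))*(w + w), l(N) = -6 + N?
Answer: 2*√38851 ≈ 394.21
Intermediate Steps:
C(w) = -2 + 2*w*(-6 + 2*w) (C(w) = -2 + (w + (-6 + w))*(w + w) = -2 + (-6 + 2*w)*(2*w) = -2 + 2*w*(-6 + 2*w))
√(-13506 + C(-204)) = √(-13506 + (-2 - 12*(-204) + 4*(-204)²)) = √(-13506 + (-2 + 2448 + 4*41616)) = √(-13506 + (-2 + 2448 + 166464)) = √(-13506 + 168910) = √155404 = 2*√38851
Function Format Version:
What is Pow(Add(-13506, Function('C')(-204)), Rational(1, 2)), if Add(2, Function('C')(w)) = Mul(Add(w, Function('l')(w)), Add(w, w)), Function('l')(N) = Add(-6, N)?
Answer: Mul(2, Pow(38851, Rational(1, 2))) ≈ 394.21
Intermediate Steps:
Function('C')(w) = Add(-2, Mul(2, w, Add(-6, Mul(2, w)))) (Function('C')(w) = Add(-2, Mul(Add(w, Add(-6, w)), Add(w, w))) = Add(-2, Mul(Add(-6, Mul(2, w)), Mul(2, w))) = Add(-2, Mul(2, w, Add(-6, Mul(2, w)))))
Pow(Add(-13506, Function('C')(-204)), Rational(1, 2)) = Pow(Add(-13506, Add(-2, Mul(-12, -204), Mul(4, Pow(-204, 2)))), Rational(1, 2)) = Pow(Add(-13506, Add(-2, 2448, Mul(4, 41616))), Rational(1, 2)) = Pow(Add(-13506, Add(-2, 2448, 166464)), Rational(1, 2)) = Pow(Add(-13506, 168910), Rational(1, 2)) = Pow(155404, Rational(1, 2)) = Mul(2, Pow(38851, Rational(1, 2)))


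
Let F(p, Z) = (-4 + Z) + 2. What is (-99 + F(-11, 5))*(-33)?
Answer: 3168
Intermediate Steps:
F(p, Z) = -2 + Z
(-99 + F(-11, 5))*(-33) = (-99 + (-2 + 5))*(-33) = (-99 + 3)*(-33) = -96*(-33) = 3168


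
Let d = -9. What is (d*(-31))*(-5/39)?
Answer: -465/13 ≈ -35.769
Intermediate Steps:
(d*(-31))*(-5/39) = (-9*(-31))*(-5/39) = 279*(-5*1/39) = 279*(-5/39) = -465/13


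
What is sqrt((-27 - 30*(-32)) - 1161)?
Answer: 2*I*sqrt(57) ≈ 15.1*I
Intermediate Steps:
sqrt((-27 - 30*(-32)) - 1161) = sqrt((-27 + 960) - 1161) = sqrt(933 - 1161) = sqrt(-228) = 2*I*sqrt(57)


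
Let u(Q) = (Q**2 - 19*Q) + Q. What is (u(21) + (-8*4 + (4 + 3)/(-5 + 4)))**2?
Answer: 576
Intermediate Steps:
u(Q) = Q**2 - 18*Q
(u(21) + (-8*4 + (4 + 3)/(-5 + 4)))**2 = (21*(-18 + 21) + (-8*4 + (4 + 3)/(-5 + 4)))**2 = (21*3 + (-32 + 7/(-1)))**2 = (63 + (-32 + 7*(-1)))**2 = (63 + (-32 - 7))**2 = (63 - 39)**2 = 24**2 = 576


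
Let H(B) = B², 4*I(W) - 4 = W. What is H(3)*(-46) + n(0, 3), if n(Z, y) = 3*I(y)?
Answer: -1635/4 ≈ -408.75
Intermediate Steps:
I(W) = 1 + W/4
n(Z, y) = 3 + 3*y/4 (n(Z, y) = 3*(1 + y/4) = 3 + 3*y/4)
H(3)*(-46) + n(0, 3) = 3²*(-46) + (3 + (¾)*3) = 9*(-46) + (3 + 9/4) = -414 + 21/4 = -1635/4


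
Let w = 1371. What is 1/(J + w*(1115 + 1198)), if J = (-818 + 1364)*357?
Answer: 1/3366045 ≈ 2.9708e-7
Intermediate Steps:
J = 194922 (J = 546*357 = 194922)
1/(J + w*(1115 + 1198)) = 1/(194922 + 1371*(1115 + 1198)) = 1/(194922 + 1371*2313) = 1/(194922 + 3171123) = 1/3366045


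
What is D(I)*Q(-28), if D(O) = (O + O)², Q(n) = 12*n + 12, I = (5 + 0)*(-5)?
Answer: -810000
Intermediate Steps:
I = -25 (I = 5*(-5) = -25)
Q(n) = 12 + 12*n
D(O) = 4*O² (D(O) = (2*O)² = 4*O²)
D(I)*Q(-28) = (4*(-25)²)*(12 + 12*(-28)) = (4*625)*(12 - 336) = 2500*(-324) = -810000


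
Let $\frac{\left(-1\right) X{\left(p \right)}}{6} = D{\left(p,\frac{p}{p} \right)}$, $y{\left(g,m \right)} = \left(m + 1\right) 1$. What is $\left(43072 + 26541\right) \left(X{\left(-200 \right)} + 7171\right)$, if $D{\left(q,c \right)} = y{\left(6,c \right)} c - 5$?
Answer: $500447857$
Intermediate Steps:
$y{\left(g,m \right)} = 1 + m$ ($y{\left(g,m \right)} = \left(1 + m\right) 1 = 1 + m$)
$D{\left(q,c \right)} = -5 + c \left(1 + c\right)$ ($D{\left(q,c \right)} = \left(1 + c\right) c - 5 = c \left(1 + c\right) - 5 = -5 + c \left(1 + c\right)$)
$X{\left(p \right)} = 18$ ($X{\left(p \right)} = - 6 \left(-5 + \frac{p}{p} \left(1 + \frac{p}{p}\right)\right) = - 6 \left(-5 + 1 \left(1 + 1\right)\right) = - 6 \left(-5 + 1 \cdot 2\right) = - 6 \left(-5 + 2\right) = \left(-6\right) \left(-3\right) = 18$)
$\left(43072 + 26541\right) \left(X{\left(-200 \right)} + 7171\right) = \left(43072 + 26541\right) \left(18 + 7171\right) = 69613 \cdot 7189 = 500447857$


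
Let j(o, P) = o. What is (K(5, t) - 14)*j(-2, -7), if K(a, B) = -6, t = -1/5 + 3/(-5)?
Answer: 40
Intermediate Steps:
t = -4/5 (t = -1*1/5 + 3*(-1/5) = -1/5 - 3/5 = -4/5 ≈ -0.80000)
(K(5, t) - 14)*j(-2, -7) = (-6 - 14)*(-2) = -20*(-2) = 40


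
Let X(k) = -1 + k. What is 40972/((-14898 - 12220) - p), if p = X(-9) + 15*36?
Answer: -10243/6912 ≈ -1.4819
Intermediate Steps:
p = 530 (p = (-1 - 9) + 15*36 = -10 + 540 = 530)
40972/((-14898 - 12220) - p) = 40972/((-14898 - 12220) - 1*530) = 40972/(-27118 - 530) = 40972/(-27648) = 40972*(-1/27648) = -10243/6912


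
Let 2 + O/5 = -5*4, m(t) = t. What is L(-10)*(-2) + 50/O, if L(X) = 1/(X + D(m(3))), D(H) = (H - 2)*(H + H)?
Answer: 1/22 ≈ 0.045455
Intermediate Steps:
O = -110 (O = -10 + 5*(-5*4) = -10 + 5*(-20) = -10 - 100 = -110)
D(H) = 2*H*(-2 + H) (D(H) = (-2 + H)*(2*H) = 2*H*(-2 + H))
L(X) = 1/(6 + X) (L(X) = 1/(X + 2*3*(-2 + 3)) = 1/(X + 2*3*1) = 1/(X + 6) = 1/(6 + X))
L(-10)*(-2) + 50/O = -2/(6 - 10) + 50/(-110) = -2/(-4) + 50*(-1/110) = -¼*(-2) - 5/11 = ½ - 5/11 = 1/22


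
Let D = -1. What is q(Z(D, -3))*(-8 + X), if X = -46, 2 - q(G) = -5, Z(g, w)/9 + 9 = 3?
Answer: -378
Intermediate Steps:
Z(g, w) = -54 (Z(g, w) = -81 + 9*3 = -81 + 27 = -54)
q(G) = 7 (q(G) = 2 - 1*(-5) = 2 + 5 = 7)
q(Z(D, -3))*(-8 + X) = 7*(-8 - 46) = 7*(-54) = -378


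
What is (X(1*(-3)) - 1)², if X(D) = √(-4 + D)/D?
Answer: (3 + I*√7)²/9 ≈ 0.22222 + 1.7638*I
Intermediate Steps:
X(D) = √(-4 + D)/D
(X(1*(-3)) - 1)² = (√(-4 + 1*(-3))/((1*(-3))) - 1)² = (√(-4 - 3)/(-3) - 1)² = (-I*√7/3 - 1)² = (-1 - I*√7/3)²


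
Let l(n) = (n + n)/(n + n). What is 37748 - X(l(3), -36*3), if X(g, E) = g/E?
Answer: 4076785/108 ≈ 37748.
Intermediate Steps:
l(n) = 1 (l(n) = (2*n)/((2*n)) = (2*n)*(1/(2*n)) = 1)
37748 - X(l(3), -36*3) = 37748 - 1/((-36*3)) = 37748 - 1/(-108) = 37748 - (-1)/108 = 37748 - 1*(-1/108) = 37748 + 1/108 = 4076785/108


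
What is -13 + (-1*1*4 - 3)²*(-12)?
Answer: -601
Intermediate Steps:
-13 + (-1*1*4 - 3)²*(-12) = -13 + (-1*4 - 3)²*(-12) = -13 + (-4 - 3)²*(-12) = -13 + (-7)²*(-12) = -13 + 49*(-12) = -13 - 588 = -601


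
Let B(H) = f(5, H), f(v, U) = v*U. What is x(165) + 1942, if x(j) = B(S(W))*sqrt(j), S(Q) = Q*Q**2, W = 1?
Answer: 1942 + 5*sqrt(165) ≈ 2006.2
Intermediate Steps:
S(Q) = Q**3
f(v, U) = U*v
B(H) = 5*H (B(H) = H*5 = 5*H)
x(j) = 5*sqrt(j) (x(j) = (5*1**3)*sqrt(j) = (5*1)*sqrt(j) = 5*sqrt(j))
x(165) + 1942 = 5*sqrt(165) + 1942 = 1942 + 5*sqrt(165)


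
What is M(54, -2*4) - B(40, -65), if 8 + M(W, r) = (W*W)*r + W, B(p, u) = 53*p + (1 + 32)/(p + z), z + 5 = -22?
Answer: -330259/13 ≈ -25405.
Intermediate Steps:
z = -27 (z = -5 - 22 = -27)
B(p, u) = 33/(-27 + p) + 53*p (B(p, u) = 53*p + (1 + 32)/(p - 27) = 53*p + 33/(-27 + p) = 33/(-27 + p) + 53*p)
M(W, r) = -8 + W + r*W² (M(W, r) = -8 + ((W*W)*r + W) = -8 + (W²*r + W) = -8 + (r*W² + W) = -8 + (W + r*W²) = -8 + W + r*W²)
M(54, -2*4) - B(40, -65) = (-8 + 54 - 2*4*54²) - (33 - 1431*40 + 53*40²)/(-27 + 40) = (-8 + 54 - 8*2916) - (33 - 57240 + 53*1600)/13 = (-8 + 54 - 23328) - (33 - 57240 + 84800)/13 = -23282 - 27593/13 = -330259/13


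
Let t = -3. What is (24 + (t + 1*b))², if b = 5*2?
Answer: 961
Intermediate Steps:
b = 10
(24 + (t + 1*b))² = (24 + (-3 + 1*10))² = (24 + (-3 + 10))² = (24 + 7)² = 31² = 961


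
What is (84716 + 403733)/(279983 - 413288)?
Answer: -488449/133305 ≈ -3.6641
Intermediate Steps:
(84716 + 403733)/(279983 - 413288) = 488449/(-133305) = 488449*(-1/133305) = -488449/133305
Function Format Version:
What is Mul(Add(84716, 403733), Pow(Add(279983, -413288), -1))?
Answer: Rational(-488449, 133305) ≈ -3.6641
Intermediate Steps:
Mul(Add(84716, 403733), Pow(Add(279983, -413288), -1)) = Mul(488449, Pow(-133305, -1)) = Mul(488449, Rational(-1, 133305)) = Rational(-488449, 133305)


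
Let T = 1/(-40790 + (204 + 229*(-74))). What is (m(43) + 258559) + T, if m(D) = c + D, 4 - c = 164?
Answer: 14868685143/57532 ≈ 2.5844e+5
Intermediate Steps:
c = -160 (c = 4 - 1*164 = 4 - 164 = -160)
m(D) = -160 + D
T = -1/57532 (T = 1/(-40790 + (204 - 16946)) = 1/(-40790 - 16742) = 1/(-57532) = -1/57532 ≈ -1.7382e-5)
(m(43) + 258559) + T = ((-160 + 43) + 258559) - 1/57532 = (-117 + 258559) - 1/57532 = 258442 - 1/57532 = 14868685143/57532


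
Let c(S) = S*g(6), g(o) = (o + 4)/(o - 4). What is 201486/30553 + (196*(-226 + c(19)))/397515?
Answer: 79309228462/12145275795 ≈ 6.5300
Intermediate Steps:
g(o) = (4 + o)/(-4 + o)
c(S) = 5*S (c(S) = S*((4 + 6)/(-4 + 6)) = S*(10/2) = S*((1/2)*10) = S*5 = 5*S)
201486/30553 + (196*(-226 + c(19)))/397515 = 201486/30553 + (196*(-226 + 5*19))/397515 = 201486*(1/30553) + (196*(-226 + 95))*(1/397515) = 201486/30553 + (196*(-131))*(1/397515) = 201486/30553 - 25676*1/397515 = 201486/30553 - 25676/397515 = 79309228462/12145275795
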